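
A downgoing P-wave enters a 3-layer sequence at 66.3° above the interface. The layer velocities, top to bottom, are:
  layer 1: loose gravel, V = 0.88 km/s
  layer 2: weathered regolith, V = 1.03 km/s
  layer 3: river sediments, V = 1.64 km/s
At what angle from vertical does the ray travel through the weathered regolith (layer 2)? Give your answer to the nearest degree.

From the normal: θ₁ = 90° − 66.3° = 23.7°.
Ray parameter p = sin 23.7° / 0.88 = 4.5676e-01 s/km.
sin θ_2 = p·V_2 = 4.5676e-01 × 1.03 = 0.4705.
θ_2 = arcsin 0.4705 = 28.06°.

28°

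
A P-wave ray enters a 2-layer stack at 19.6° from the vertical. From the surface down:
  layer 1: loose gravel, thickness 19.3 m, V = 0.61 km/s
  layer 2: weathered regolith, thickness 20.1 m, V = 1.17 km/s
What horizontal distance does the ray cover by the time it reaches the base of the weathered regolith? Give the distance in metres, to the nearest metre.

Apply Snell's law at each interface; in layer i the horizontal offset is hᵢ·tan θᵢ.
Layer 1: θ = 19.60°; offset = 19.3·tan 19.60° = 6.872 m.
Layer 2: sin θ = 1.17·sin 19.6°/0.61 = 0.6434, θ = 40.05°; offset = 20.1·tan 40.05° = 16.894 m.
Summing the layer offsets gives 23.766 m.

24 m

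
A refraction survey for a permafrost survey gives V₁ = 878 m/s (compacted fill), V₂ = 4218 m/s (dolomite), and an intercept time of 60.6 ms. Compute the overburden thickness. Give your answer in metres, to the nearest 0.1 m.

27.2 m

h = tᵢ·V₁·V₂ / (2·√(V₂²−V₁²)).
√(V₂²−V₁²) = √(4218² − 878²) = 4125.6 m/s.
h = 0.0606 s × 878 × 4218 / (2 × 4125.6) = 27.20 m.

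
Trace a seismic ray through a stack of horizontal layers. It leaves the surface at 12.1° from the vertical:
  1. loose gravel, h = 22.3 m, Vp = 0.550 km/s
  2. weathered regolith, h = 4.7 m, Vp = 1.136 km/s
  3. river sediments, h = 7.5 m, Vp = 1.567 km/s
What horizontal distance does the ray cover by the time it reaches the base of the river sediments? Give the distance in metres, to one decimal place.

p = sin θ₁/V₁ = sin 12.1°/0.550 = 3.8112e-01 s/km is conserved through the stack.
Layer 1: θ = 12.10°; offset = 22.3·tan 12.10° = 4.781 m.
Layer 2: sin θ = p·1.136 = 0.4330 → θ = 25.66°; offset = 4.7·tan 25.66° = 2.257 m.
Layer 3: sin θ = p·1.567 = 0.5972 → θ = 36.67°; offset = 7.5·tan 36.67° = 5.584 m.
Σ offsets = 12.623 m.

12.6 m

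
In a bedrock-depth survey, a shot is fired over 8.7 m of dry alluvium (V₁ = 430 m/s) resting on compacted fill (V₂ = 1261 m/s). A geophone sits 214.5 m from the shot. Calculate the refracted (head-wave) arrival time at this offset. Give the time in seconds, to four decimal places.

θ_c = arcsin(V₁/V₂) = arcsin(430/1261) = 19.94°, cos θ_c = 0.9401.
Intercept time tᵢ = 2h cos θ_c / V₁ = 2·8.7·0.9401/430 = 0.03804 s.
t = x/V₂ + tᵢ = 214.5/1261 + 0.03804 = 0.20814 s.

0.2081 s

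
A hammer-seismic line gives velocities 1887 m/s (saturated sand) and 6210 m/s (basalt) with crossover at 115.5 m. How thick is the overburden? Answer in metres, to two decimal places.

h = (x_cross/2)·√((V₂−V₁)/(V₂+V₁)).
(V₂−V₁)/(V₂+V₁) = (6210−1887)/(6210+1887) = 0.5339; √ = 0.7307.
h = (115.5/2)·0.7307 = 42.20 m.

42.20 m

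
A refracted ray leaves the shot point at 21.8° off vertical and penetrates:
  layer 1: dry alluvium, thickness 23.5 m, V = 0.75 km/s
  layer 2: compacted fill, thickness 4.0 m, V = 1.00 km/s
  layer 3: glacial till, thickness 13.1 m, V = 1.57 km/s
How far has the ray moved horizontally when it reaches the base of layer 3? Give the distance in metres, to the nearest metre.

28 m

Ray parameter p = sin 21.8° / 0.75 km/s = 4.9516e-01 s/km.
Layer 1: θ = 21.80°; offset = 23.5·tan 21.80° = 9.399 m.
Layer 2: sin θ = p·1.00 = 0.4952 → θ = 29.68°; offset = 4.0·tan 29.68° = 2.280 m.
Layer 3: sin θ = p·1.57 = 0.7774 → θ = 51.02°; offset = 13.1·tan 51.02° = 16.190 m.
Σ offsets = 27.869 m.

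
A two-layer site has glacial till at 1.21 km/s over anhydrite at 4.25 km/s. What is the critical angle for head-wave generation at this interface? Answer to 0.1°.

16.5°

At critical incidence the refracted ray runs along the interface (θ₂ = 90°), so sin θ_c = V₁/V₂.
θ_c = arcsin(1.21/4.25) = arcsin 0.2847 = 16.54°.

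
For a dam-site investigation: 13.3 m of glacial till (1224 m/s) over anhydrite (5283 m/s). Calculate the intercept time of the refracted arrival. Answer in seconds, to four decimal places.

0.0211 s

θ_c = arcsin(V₁/V₂) = arcsin(1224/5283) = 13.40°; cos θ_c = 0.9728.
tᵢ = 2h·cos θ_c / V₁ = 2·13.3·0.9728 / 1224 = 0.02114 s.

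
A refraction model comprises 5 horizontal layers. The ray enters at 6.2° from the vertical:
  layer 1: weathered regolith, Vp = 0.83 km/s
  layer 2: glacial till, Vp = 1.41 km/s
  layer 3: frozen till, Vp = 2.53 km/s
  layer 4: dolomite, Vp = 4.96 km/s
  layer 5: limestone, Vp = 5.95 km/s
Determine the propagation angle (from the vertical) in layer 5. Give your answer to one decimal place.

Ray parameter p = sin 6.2° / 0.83 = 1.3012e-01 s/km.
sin θ_5 = p·V_5 = 1.3012e-01 × 5.95 = 0.7742.
θ_5 = 50.73° from the vertical.

50.7°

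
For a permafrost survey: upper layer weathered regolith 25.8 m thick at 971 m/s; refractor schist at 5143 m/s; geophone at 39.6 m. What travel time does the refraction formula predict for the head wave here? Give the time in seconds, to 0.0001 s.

θ_c = arcsin(V₁/V₂) = arcsin(971/5143) = 10.88°, cos θ_c = 0.9820.
Intercept time tᵢ = 2h cos θ_c / V₁ = 2·25.8·0.9820/971 = 0.05219 s.
t = x/V₂ + tᵢ = 39.6/5143 + 0.05219 = 0.05989 s.

0.0599 s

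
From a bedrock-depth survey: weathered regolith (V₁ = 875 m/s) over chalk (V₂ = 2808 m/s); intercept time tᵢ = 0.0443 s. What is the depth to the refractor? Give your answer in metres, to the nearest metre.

θ_c = arcsin(875/2808) = 18.16°; cos θ_c = 0.9502.
tᵢ = 2h cos θ_c/V₁ ⇒ h = tᵢ·V₁/(2 cos θ_c) = 0.0443·875/(2·0.9502) = 20.40 m.

20 m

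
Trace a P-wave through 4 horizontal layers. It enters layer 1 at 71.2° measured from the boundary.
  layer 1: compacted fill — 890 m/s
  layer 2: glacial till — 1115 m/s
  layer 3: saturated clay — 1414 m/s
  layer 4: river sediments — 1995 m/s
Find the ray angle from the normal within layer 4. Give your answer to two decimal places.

From the normal: θ₁ = 90° − 71.2° = 18.8°.
Snell's law across each interface conserves sin θ / V, so sin θ_4 = V_4·sin θ₁/V₁.
sin θ_4 = 1995 × sin 18.8° / 890 = 0.7224.
θ_4 = 46.25° from the vertical.

46.25°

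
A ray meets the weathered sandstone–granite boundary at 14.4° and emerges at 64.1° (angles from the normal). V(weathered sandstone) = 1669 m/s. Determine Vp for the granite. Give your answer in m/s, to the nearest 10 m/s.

6040 m/s

Snell's law: sin 14.4°/V₁ = sin 64.1°/V₂.
V₂ = V₁·sin 64.1°/sin 14.4° = 1669 × 3.6172 = 6037.08 m/s.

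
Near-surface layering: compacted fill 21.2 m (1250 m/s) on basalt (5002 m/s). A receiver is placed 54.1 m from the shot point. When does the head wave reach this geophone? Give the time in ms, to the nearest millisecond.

t = x/V₂ + 2h·√(V₂²−V₁²)/(V₁V₂).
√(V₂²−V₁²) = √(5002²−1250²) = 4843.3 m/s; delay term = 2·21.2·4843.3/(1250·5002) = 0.03284 s.
t = 54.1/5002 + 0.03284 = 0.04366 s.

44 ms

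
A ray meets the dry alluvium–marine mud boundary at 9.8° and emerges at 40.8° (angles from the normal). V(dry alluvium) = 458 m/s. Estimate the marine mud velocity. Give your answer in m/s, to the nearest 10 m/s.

1760 m/s

Snell's law: sin 9.8°/V₁ = sin 40.8°/V₂.
V₂ = V₁·sin 40.8°/sin 9.8° = 458 × 3.8389 = 1758.23 m/s.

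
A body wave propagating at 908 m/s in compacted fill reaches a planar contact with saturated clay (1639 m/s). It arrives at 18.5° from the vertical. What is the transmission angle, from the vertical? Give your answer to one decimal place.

Snell's law: sin θ₂ = (V₂/V₁)·sin θ₁ = (1639/908)·sin 18.5° = 0.5728.
θ₂ = sin⁻¹(0.5728) = 34.94° (from vertical).

34.9°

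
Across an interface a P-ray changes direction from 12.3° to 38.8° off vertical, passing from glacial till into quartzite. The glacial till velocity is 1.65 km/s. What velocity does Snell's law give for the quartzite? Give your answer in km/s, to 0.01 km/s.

4.85 km/s

Snell's law: sin 12.3°/V₁ = sin 38.8°/V₂.
V₂ = V₁·sin 38.8°/sin 12.3° = 1.65 × 2.9414 = 4.85 km/s.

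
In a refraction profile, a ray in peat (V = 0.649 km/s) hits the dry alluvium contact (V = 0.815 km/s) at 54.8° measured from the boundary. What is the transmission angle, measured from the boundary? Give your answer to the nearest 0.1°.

Angle from the normal: 90° − 54.8° = 35.2°.
Snell's law: sin θ₂ = (V₂/V₁)·sin θ₁ = (0.815/0.649)·sin 35.2° = 0.7239.
θ₂ = arcsin 0.7239 = 46.38° from the normal.
From the interface: 90° − 46.38° = 43.62°.

43.6°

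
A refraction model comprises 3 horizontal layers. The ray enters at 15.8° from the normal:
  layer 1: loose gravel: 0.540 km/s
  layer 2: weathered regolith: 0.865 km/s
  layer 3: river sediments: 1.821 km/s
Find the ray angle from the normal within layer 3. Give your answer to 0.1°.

66.7°

Snell's law across each interface conserves sin θ / V, so sin θ_3 = V_3·sin θ₁/V₁.
sin θ_3 = 1.821 × sin 15.8° / 0.540 = 0.9182.
θ_3 = arcsin 0.9182 = 66.66°.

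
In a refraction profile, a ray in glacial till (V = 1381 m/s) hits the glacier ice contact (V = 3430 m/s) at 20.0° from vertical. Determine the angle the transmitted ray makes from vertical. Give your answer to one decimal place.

58.2°

sin θ₁/V₁ = sin θ₂/V₂ ⇒ sin θ₂ = 3430·sin 20.0°/1381 = 3430·0.3420/1381 = 0.8495.
θ₂ = arcsin 0.8495 = 58.15° from the normal.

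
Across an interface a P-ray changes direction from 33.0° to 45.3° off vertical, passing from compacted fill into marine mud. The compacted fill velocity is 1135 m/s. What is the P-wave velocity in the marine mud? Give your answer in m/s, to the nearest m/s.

1481 m/s

Snell's law: sin 33.0°/V₁ = sin 45.3°/V₂.
V₂ = V₁·sin 45.3°/sin 33.0° = 1135 × 1.3051 = 1481.27 m/s.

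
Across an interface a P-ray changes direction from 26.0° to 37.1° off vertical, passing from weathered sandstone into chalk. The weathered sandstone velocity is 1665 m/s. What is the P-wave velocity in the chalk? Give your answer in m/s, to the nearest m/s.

Snell's law: sin 26.0°/V₁ = sin 37.1°/V₂.
V₂ = V₁·sin 37.1°/sin 26.0° = 1665 × 1.3760 = 2291.08 m/s.

2291 m/s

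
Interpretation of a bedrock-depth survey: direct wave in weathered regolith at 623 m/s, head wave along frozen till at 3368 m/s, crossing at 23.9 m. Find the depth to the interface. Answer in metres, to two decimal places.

9.91 m

h = (x_cross/2)·√((V₂−V₁)/(V₂+V₁)).
(V₂−V₁)/(V₂+V₁) = (3368−623)/(3368+623) = 0.6878; √ = 0.8293.
h = (23.9/2)·0.8293 = 9.91 m.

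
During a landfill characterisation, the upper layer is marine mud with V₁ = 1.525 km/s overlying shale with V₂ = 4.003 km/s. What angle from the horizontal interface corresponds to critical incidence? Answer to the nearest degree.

At critical incidence the refracted ray runs along the interface (θ₂ = 90°), so sin θ_c = V₁/V₂.
θ_c = arcsin(1.525/4.003) = arcsin 0.3810 = 22.39°.
Measured from the interface: 90° − 22.39° = 67.61°.

68°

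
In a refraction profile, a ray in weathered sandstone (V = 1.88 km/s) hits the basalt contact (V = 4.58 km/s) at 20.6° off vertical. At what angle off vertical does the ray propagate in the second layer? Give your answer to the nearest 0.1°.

59.0°

Snell's law: sin θ₂ = (V₂/V₁)·sin θ₁ = (4.58/1.88)·sin 20.6° = 0.8571.
θ₂ = sin⁻¹(0.8571) = 59.00° (from vertical).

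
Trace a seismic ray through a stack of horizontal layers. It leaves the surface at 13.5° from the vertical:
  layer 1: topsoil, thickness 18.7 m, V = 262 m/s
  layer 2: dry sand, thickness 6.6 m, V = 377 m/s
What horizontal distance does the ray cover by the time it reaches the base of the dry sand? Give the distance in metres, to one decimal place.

6.8 m

Apply Snell's law at each interface; in layer i the horizontal offset is hᵢ·tan θᵢ.
Layer 1: θ = 13.50°; offset = 18.7·tan 13.50° = 4.489 m.
Layer 2: sin θ = 377·sin 13.5°/262 = 0.3359, θ = 19.63°; offset = 6.6·tan 19.63° = 2.354 m.
Σ offsets = 6.843 m.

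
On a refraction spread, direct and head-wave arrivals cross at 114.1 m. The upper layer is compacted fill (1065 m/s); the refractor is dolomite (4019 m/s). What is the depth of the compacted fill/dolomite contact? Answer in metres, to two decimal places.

x_cross = 2h·√((V₂+V₁)/(V₂−V₁)) → h = x_cross / (2·√((V₂+V₁)/(V₂−V₁))).
√((V₂+V₁)/(V₂−V₁)) = √((4019+1065)/(4019−1065)) = 1.3119.
h = 114.1 / (2·1.3119) = 43.49 m.

43.49 m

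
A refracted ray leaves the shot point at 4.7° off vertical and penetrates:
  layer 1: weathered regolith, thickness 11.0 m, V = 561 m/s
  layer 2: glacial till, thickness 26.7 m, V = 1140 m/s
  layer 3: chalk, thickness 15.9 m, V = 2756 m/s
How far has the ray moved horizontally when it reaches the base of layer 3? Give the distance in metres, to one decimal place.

Apply Snell's law at each interface; in layer i the horizontal offset is hᵢ·tan θᵢ.
Layer 1: θ = 4.70°; offset = 11.0·tan 4.70° = 0.904 m.
Layer 2: sin θ = 1140·sin 4.7°/561 = 0.1665, θ = 9.58°; offset = 26.7·tan 9.58° = 4.509 m.
Layer 3: sin θ = 2756·sin 4.7°/561 = 0.4025, θ = 23.74°; offset = 15.9·tan 23.74° = 6.992 m.
Summing the layer offsets gives 12.405 m.

12.4 m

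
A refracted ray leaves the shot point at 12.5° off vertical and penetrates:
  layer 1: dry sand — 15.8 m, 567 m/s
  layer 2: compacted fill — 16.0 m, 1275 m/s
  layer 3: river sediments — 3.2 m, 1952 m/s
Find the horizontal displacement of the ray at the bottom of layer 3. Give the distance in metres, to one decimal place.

16.0 m

Ray parameter p = sin 12.5° / 567 m/s = 3.8173e-04 s/m.
Layer 1: θ = 12.50°; offset = 15.8·tan 12.50° = 3.503 m.
Layer 2: sin θ = p·1275 = 0.4867 → θ = 29.12°; offset = 16.0·tan 29.12° = 8.914 m.
Layer 3: sin θ = p·1952 = 0.7451 → θ = 48.17°; offset = 3.2·tan 48.17° = 3.575 m.
Σ offsets = 15.992 m.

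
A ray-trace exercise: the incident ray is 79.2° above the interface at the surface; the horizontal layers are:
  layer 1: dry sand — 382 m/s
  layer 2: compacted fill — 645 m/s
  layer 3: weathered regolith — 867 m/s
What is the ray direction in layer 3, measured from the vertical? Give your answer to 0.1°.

25.2°

From the normal: θ₁ = 90° − 79.2° = 10.8°.
Snell's law across each interface conserves sin θ / V, so sin θ_3 = V_3·sin θ₁/V₁.
sin θ_3 = 867 × sin 10.8° / 382 = 0.4253.
θ_3 = arcsin 0.4253 = 25.17°.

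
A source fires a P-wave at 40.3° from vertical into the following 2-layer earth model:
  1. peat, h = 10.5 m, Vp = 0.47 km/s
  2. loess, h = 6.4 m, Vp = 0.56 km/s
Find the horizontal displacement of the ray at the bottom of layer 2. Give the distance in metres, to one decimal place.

Apply Snell's law at each interface; in layer i the horizontal offset is hᵢ·tan θᵢ.
Layer 1: θ = 40.30°; offset = 10.5·tan 40.30° = 8.905 m.
Layer 2: sin θ = 0.56·sin 40.3°/0.47 = 0.7706, θ = 50.41°; offset = 6.4·tan 50.41° = 7.739 m.
Total horizontal offset = 16.644 m.

16.6 m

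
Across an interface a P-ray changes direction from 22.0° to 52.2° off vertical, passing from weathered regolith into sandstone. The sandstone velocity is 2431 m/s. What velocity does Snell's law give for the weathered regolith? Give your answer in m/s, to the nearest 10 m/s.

Snell's law: sin 22.0°/V₁ = sin 52.2°/V₂.
V₁ = V₂·sin 22.0°/sin 52.2° = 2431 × 0.4741 = 1152.52 m/s.

1150 m/s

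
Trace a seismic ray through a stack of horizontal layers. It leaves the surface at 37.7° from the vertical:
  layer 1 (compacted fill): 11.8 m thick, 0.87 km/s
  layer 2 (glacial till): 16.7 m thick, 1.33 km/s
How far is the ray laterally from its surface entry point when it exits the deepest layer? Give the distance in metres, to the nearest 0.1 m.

53.1 m

Apply Snell's law at each interface; in layer i the horizontal offset is hᵢ·tan θᵢ.
Layer 1: θ = 37.70°; offset = 11.8·tan 37.70° = 9.120 m.
Layer 2: sin θ = 1.33·sin 37.7°/0.87 = 0.9349, θ = 69.21°; offset = 16.7·tan 69.21° = 43.977 m.
Σ offsets = 53.097 m.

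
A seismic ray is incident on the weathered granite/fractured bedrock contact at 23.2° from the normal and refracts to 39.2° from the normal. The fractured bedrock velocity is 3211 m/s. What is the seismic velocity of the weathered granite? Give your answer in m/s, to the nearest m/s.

2001 m/s

sin 23.2° = 0.3939; sin 39.2° = 0.6320.
V₁ = V₂·(sin θ₁/sin θ₂) = 3211·(0.3939/0.6320) = 2001.41 m/s.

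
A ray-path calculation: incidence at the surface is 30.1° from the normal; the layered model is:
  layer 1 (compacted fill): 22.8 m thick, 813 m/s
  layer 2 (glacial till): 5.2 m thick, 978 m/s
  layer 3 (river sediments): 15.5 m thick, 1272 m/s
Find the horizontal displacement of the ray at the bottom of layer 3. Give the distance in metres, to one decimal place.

36.8 m

Apply Snell's law at each interface; in layer i the horizontal offset is hᵢ·tan θᵢ.
Layer 1: θ = 30.10°; offset = 22.8·tan 30.10° = 13.217 m.
Layer 2: sin θ = 978·sin 30.1°/813 = 0.6033, θ = 37.11°; offset = 5.2·tan 37.11° = 3.934 m.
Layer 3: sin θ = 1272·sin 30.1°/813 = 0.7847, θ = 51.69°; offset = 15.5·tan 51.69° = 19.618 m.
Σ offsets = 36.769 m.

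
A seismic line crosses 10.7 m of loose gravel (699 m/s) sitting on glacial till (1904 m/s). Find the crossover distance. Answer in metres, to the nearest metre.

31 m

θ_c = arcsin(699/1904) = 21.54°, so cos θ_c = 0.9302 and tᵢ = 2h cos θ_c/V₁ = 0.0285 s.
At crossover x/V₁ = x/V₂ + tᵢ ⇒ x = tᵢ/(1/V₁ − 1/V₂) = 0.02848/(1.4306e-03 − 5.2521e-04) = 31.45 m.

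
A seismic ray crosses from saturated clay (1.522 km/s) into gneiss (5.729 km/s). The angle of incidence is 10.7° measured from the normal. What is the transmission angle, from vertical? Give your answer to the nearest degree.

44°

Snell's law: sin θ₂ = (V₂/V₁)·sin θ₁ = (5.729/1.522)·sin 10.7° = 0.6989.
θ₂ = sin⁻¹(0.6989) = 44.34° (from vertical).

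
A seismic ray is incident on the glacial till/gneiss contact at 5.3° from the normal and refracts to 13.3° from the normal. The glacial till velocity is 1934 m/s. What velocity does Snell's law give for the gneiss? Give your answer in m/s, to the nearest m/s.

sin 5.3° = 0.0924; sin 13.3° = 0.2300.
V₂ = V₁·(sin θ₂/sin θ₁) = 1934·(0.2300/0.0924) = 4816.64 m/s.

4817 m/s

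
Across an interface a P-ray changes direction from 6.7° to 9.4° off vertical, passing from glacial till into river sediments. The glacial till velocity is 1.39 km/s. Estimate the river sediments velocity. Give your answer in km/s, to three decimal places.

Snell's law: sin 6.7°/V₁ = sin 9.4°/V₂.
V₂ = V₁·sin 9.4°/sin 6.7° = 1.39 × 1.3999 = 1.946 km/s.

1.946 km/s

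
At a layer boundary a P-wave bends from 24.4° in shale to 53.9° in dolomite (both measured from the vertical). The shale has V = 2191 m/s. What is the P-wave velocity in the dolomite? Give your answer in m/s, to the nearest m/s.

Snell's law: sin 24.4°/V₁ = sin 53.9°/V₂.
V₂ = V₁·sin 53.9°/sin 24.4° = 2191 × 1.9559 = 4285.37 m/s.

4285 m/s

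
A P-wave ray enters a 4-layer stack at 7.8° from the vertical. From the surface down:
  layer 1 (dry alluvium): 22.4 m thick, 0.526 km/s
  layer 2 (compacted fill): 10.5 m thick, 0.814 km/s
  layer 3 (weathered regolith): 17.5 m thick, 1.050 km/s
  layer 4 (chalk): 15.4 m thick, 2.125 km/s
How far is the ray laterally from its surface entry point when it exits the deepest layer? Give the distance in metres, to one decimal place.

20.3 m

Ray parameter p = sin 7.8° / 0.526 km/s = 2.5801e-01 s/km.
Layer 1: θ = 7.80°; offset = 22.4·tan 7.80° = 3.068 m.
Layer 2: sin θ = p·0.814 = 0.2100 → θ = 12.12°; offset = 10.5·tan 12.12° = 2.256 m.
Layer 3: sin θ = p·1.050 = 0.2709 → θ = 15.72°; offset = 17.5·tan 15.72° = 4.925 m.
Layer 4: sin θ = p·2.125 = 0.5483 → θ = 33.25°; offset = 15.4·tan 33.25° = 10.096 m.
Summing the layer offsets gives 20.346 m.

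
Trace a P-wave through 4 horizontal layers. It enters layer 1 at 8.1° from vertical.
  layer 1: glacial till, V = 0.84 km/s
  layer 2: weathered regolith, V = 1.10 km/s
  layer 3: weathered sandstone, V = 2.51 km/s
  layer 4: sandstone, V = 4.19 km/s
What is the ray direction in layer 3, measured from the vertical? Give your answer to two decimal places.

Snell's law across each interface conserves sin θ / V, so sin θ_3 = V_3·sin θ₁/V₁.
sin θ_3 = 2.51 × sin 8.1° / 0.84 = 0.4210.
θ_3 = 24.90° from the vertical.

24.90°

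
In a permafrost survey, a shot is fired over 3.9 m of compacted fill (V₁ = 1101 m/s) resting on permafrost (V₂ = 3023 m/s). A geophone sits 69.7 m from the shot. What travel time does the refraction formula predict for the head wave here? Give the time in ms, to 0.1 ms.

t = x/V₂ + 2h·√(V₂²−V₁²)/(V₁V₂).
√(V₂²−V₁²) = √(3023²−1101²) = 2815.4 m/s; delay term = 2·3.9·2815.4/(1101·3023) = 0.00660 s.
t = 69.7/3023 + 0.00660 = 0.02965 s.

29.7 ms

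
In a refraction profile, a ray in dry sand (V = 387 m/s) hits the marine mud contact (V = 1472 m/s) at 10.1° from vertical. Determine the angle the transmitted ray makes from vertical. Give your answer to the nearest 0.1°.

41.8°

Snell's law: sin θ₂ = (V₂/V₁)·sin θ₁ = (1472/387)·sin 10.1° = 0.6670.
θ₂ = arcsin 0.6670 = 41.84° from the normal.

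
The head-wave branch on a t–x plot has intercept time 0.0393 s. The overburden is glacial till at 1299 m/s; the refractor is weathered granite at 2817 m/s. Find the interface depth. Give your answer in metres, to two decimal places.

28.77 m

θ_c = arcsin(1299/2817) = 27.46°; cos θ_c = 0.8873.
tᵢ = 2h cos θ_c/V₁ ⇒ h = tᵢ·V₁/(2 cos θ_c) = 0.0393·1299/(2·0.8873) = 28.77 m.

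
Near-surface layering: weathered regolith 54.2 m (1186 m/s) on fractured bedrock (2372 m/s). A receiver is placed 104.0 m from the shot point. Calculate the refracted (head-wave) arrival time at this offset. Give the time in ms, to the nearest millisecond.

t = x/V₂ + 2h·√(V₂²−V₁²)/(V₁V₂).
√(V₂²−V₁²) = √(2372²−1186²) = 2054.2 m/s; delay term = 2·54.2·2054.2/(1186·2372) = 0.07915 s.
t = 104.0/2372 + 0.07915 = 0.12300 s.

123 ms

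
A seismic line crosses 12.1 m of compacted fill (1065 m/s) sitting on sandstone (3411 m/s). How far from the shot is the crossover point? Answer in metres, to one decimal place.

33.4 m

x_cross = 2h·√((V₂+V₁)/(V₂−V₁)).
(V₂+V₁)/(V₂−V₁) = (3411+1065)/(3411−1065) = 1.9079; √ = 1.3813.
x_cross = 2·12.1·1.3813 = 33.43 m.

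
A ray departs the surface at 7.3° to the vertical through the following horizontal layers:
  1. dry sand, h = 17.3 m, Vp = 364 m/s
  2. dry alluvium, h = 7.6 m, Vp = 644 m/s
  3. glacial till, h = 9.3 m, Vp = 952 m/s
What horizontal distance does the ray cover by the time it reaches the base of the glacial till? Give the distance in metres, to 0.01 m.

7.25 m

Apply Snell's law at each interface; in layer i the horizontal offset is hᵢ·tan θᵢ.
Layer 1: θ = 7.30°; offset = 17.3·tan 7.30° = 2.2162 m.
Layer 2: sin θ = 644·sin 7.3°/364 = 0.2248, θ = 12.99°; offset = 7.6·tan 12.99° = 1.7534 m.
Layer 3: sin θ = 952·sin 7.3°/364 = 0.3323, θ = 19.41°; offset = 9.3·tan 19.41° = 3.2768 m.
Total horizontal offset = 7.2464 m.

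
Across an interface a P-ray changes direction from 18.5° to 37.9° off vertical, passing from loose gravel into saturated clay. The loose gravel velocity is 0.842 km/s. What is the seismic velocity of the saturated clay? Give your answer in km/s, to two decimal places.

Snell's law: sin 18.5°/V₁ = sin 37.9°/V₂.
V₂ = V₁·sin 37.9°/sin 18.5° = 0.842 × 1.9359 = 1.63 km/s.

1.63 km/s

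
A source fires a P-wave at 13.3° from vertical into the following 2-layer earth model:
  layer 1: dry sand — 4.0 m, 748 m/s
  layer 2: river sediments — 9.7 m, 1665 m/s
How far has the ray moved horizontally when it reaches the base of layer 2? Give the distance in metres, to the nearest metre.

p = sin θ₁/V₁ = sin 13.3°/748 = 3.0755e-04 s/m is conserved through the stack.
Layer 1: θ = 13.30°; offset = 4.0·tan 13.30° = 0.946 m.
Layer 2: sin θ = p·1665 = 0.5121 → θ = 30.80°; offset = 9.7·tan 30.80° = 5.783 m.
Total horizontal offset = 6.728 m.

7 m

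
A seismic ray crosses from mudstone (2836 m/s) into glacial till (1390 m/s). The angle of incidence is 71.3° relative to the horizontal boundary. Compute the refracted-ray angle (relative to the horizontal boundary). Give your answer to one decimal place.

81.0°

Angle from the normal: 90° − 71.3° = 18.7°.
sin θ₁/V₁ = sin θ₂/V₂ ⇒ sin θ₂ = 1390·sin 18.7°/2836 = 1390·0.3206/2836 = 0.1571.
θ₂ = arcsin 0.1571 = 9.04° from the normal.
From the interface: 90° − 9.04° = 80.96°.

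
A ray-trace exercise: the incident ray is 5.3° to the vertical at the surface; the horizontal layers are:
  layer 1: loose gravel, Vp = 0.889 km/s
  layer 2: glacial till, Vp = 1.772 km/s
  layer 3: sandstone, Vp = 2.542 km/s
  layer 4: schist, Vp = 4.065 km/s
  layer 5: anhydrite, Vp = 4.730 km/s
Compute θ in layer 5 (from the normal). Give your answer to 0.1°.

Snell's law across each interface conserves sin θ / V, so sin θ_5 = V_5·sin θ₁/V₁.
sin θ_5 = 4.730 × sin 5.3° / 0.889 = 0.4915.
θ_5 = arcsin 0.4915 = 29.44°.

29.4°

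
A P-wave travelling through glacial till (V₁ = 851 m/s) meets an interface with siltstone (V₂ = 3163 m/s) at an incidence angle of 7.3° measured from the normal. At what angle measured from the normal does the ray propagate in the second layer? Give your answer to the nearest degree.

sin θ₁/V₁ = sin θ₂/V₂ ⇒ sin θ₂ = 3163·sin 7.3°/851 = 3163·0.1271/851 = 0.4723.
θ₂ = sin⁻¹(0.4723) = 28.18° (from vertical).

28°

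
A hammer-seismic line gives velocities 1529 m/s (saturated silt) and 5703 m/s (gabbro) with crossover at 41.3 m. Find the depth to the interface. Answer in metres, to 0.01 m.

15.69 m

h = (x_cross/2)·√((V₂−V₁)/(V₂+V₁)).
(V₂−V₁)/(V₂+V₁) = (5703−1529)/(5703+1529) = 0.5772; √ = 0.7597.
h = (41.3/2)·0.7597 = 15.69 m.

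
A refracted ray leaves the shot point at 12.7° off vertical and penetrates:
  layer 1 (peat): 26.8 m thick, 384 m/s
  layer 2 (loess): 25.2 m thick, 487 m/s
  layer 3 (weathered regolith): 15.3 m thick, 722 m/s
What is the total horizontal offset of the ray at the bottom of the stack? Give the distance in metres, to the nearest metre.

20 m

Apply Snell's law at each interface; in layer i the horizontal offset is hᵢ·tan θᵢ.
Layer 1: θ = 12.70°; offset = 26.8·tan 12.70° = 6.040 m.
Layer 2: sin θ = 487·sin 12.7°/384 = 0.2788, θ = 16.19°; offset = 25.2·tan 16.19° = 7.316 m.
Layer 3: sin θ = 722·sin 12.7°/384 = 0.4134, θ = 24.42°; offset = 15.3·tan 24.42° = 6.945 m.
Total horizontal offset = 20.301 m.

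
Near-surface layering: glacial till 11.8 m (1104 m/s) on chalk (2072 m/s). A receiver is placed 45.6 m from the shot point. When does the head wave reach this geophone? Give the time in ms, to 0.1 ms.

θ_c = arcsin(V₁/V₂) = arcsin(1104/2072) = 32.20°, cos θ_c = 0.8462.
Intercept time tᵢ = 2h cos θ_c / V₁ = 2·11.8·0.8462/1104 = 0.01809 s.
t = x/V₂ + tᵢ = 45.6/2072 + 0.01809 = 0.04010 s.

40.1 ms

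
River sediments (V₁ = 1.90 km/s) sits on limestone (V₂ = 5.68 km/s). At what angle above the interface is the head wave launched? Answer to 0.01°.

At critical incidence the refracted ray runs along the interface (θ₂ = 90°), so sin θ_c = V₁/V₂.
θ_c = arcsin(1.90/5.68) = arcsin 0.3345 = 19.54°.
Measured from the interface: 90° − 19.54° = 70.46°.

70.46°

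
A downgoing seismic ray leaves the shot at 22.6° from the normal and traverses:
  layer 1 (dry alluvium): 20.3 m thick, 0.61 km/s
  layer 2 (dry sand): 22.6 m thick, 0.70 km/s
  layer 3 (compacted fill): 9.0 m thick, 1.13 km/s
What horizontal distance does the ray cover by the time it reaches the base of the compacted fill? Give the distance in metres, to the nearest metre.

Apply Snell's law at each interface; in layer i the horizontal offset is hᵢ·tan θᵢ.
Layer 1: θ = 22.60°; offset = 20.3·tan 22.60° = 8.450 m.
Layer 2: sin θ = 0.70·sin 22.6°/0.61 = 0.4410, θ = 26.17°; offset = 22.6·tan 26.17° = 11.105 m.
Layer 3: sin θ = 1.13·sin 22.6°/0.61 = 0.7119, θ = 45.39°; offset = 9.0·tan 45.39° = 9.123 m.
Σ offsets = 28.678 m.

29 m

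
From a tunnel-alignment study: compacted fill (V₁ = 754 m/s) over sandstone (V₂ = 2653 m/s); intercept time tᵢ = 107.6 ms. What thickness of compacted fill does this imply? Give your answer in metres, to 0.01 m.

42.31 m

θ_c = arcsin(754/2653) = 16.51°; cos θ_c = 0.9588.
tᵢ = 2h cos θ_c/V₁ ⇒ h = tᵢ·V₁/(2 cos θ_c) = 0.1076·754/(2·0.9588) = 42.31 m.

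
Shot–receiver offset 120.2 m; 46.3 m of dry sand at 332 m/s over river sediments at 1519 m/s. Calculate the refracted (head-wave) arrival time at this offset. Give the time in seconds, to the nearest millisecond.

t = x/V₂ + 2h·√(V₂²−V₁²)/(V₁V₂).
√(V₂²−V₁²) = √(1519²−332²) = 1482.3 m/s; delay term = 2·46.3·1482.3/(332·1519) = 0.27217 s.
t = 120.2/1519 + 0.27217 = 0.35130 s.

0.351 s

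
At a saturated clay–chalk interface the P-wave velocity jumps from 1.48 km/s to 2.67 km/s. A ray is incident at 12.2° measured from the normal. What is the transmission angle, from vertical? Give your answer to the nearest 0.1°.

22.4°

Snell's law: sin θ₂ = (V₂/V₁)·sin θ₁ = (2.67/1.48)·sin 12.2° = 0.3812.
θ₂ = arcsin 0.3812 = 22.41° from the normal.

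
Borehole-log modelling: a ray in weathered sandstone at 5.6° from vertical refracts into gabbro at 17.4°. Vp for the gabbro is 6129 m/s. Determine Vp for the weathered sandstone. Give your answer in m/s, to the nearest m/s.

Snell's law: sin 5.6°/V₁ = sin 17.4°/V₂.
V₁ = V₂·sin 5.6°/sin 17.4° = 6129 × 0.3263 = 2000.01 m/s.

2000 m/s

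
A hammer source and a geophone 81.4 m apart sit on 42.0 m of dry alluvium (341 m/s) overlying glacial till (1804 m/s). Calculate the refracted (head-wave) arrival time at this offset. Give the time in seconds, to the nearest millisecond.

θ_c = arcsin(V₁/V₂) = arcsin(341/1804) = 10.90°, cos θ_c = 0.9820.
Intercept time tᵢ = 2h cos θ_c / V₁ = 2·42.0·0.9820/341 = 0.24189 s.
t = x/V₂ + tᵢ = 81.4/1804 + 0.24189 = 0.28702 s.

0.287 s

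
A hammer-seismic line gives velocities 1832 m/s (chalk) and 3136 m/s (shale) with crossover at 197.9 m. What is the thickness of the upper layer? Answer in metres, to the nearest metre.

51 m

x_cross = 2h·√((V₂+V₁)/(V₂−V₁)) → h = x_cross / (2·√((V₂+V₁)/(V₂−V₁))).
√((V₂+V₁)/(V₂−V₁)) = √((3136+1832)/(3136−1832)) = 1.9519.
h = 197.9 / (2·1.9519) = 50.69 m.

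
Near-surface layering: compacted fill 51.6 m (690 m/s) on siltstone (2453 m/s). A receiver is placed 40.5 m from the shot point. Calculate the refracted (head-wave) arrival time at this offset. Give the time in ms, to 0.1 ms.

θ_c = arcsin(V₁/V₂) = arcsin(690/2453) = 16.34°, cos θ_c = 0.9596.
Intercept time tᵢ = 2h cos θ_c / V₁ = 2·51.6·0.9596/690 = 0.14353 s.
t = x/V₂ + tᵢ = 40.5/2453 + 0.14353 = 0.16004 s.

160.0 ms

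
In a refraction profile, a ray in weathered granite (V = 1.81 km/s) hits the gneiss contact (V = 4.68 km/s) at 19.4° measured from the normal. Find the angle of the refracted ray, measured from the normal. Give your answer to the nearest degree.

Snell's law: sin θ₂ = (V₂/V₁)·sin θ₁ = (4.68/1.81)·sin 19.4° = 0.8588.
θ₂ = arcsin 0.8588 = 59.19° from the normal.

59°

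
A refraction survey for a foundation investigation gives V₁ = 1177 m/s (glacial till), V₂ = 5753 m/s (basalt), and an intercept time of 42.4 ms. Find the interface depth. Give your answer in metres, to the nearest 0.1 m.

25.5 m

θ_c = arcsin(1177/5753) = 11.81°; cos θ_c = 0.9788.
tᵢ = 2h cos θ_c/V₁ ⇒ h = tᵢ·V₁/(2 cos θ_c) = 0.0424·1177/(2·0.9788) = 25.49 m.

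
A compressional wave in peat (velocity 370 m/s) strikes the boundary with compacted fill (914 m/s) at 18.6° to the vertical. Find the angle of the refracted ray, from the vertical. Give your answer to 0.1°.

52.0°

Snell's law: sin θ₂ = (V₂/V₁)·sin θ₁ = (914/370)·sin 18.6° = 0.7879.
θ₂ = arcsin 0.7879 = 51.99° from the normal.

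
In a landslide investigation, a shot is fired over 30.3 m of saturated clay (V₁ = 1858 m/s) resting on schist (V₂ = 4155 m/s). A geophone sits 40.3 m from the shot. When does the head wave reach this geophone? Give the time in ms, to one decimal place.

38.9 ms

t = x/V₂ + 2h·√(V₂²−V₁²)/(V₁V₂).
√(V₂²−V₁²) = √(4155²−1858²) = 3716.4 m/s; delay term = 2·30.3·3716.4/(1858·4155) = 0.02917 s.
t = 40.3/4155 + 0.02917 = 0.03887 s.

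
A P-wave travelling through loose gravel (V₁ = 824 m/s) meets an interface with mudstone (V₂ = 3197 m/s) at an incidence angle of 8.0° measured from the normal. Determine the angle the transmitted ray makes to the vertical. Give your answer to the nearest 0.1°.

32.7°

Snell's law: sin θ₂ = (V₂/V₁)·sin θ₁ = (3197/824)·sin 8.0° = 0.5400.
θ₂ = arcsin 0.5400 = 32.68° from the normal.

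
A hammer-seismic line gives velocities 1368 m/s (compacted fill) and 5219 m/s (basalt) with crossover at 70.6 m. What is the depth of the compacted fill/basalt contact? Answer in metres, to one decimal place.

h = (x_cross/2)·√((V₂−V₁)/(V₂+V₁)).
(V₂−V₁)/(V₂+V₁) = (5219−1368)/(5219+1368) = 0.5846; √ = 0.7646.
h = (70.6/2)·0.7646 = 26.99 m.

27.0 m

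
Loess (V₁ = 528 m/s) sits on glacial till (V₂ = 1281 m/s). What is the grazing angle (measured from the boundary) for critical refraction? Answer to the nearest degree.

66°

Critical incidence: sin θ_c = V₁/V₂ = 528/1281 = 0.4122.
θ_c = arcsin 0.4122 = 24.34°.
Measured from the interface: 90° − 24.34° = 65.66°.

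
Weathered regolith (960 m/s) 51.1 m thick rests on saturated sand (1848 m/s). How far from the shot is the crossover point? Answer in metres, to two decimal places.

θ_c = arcsin(960/1848) = 31.30°, so cos θ_c = 0.8545 and tᵢ = 2h cos θ_c/V₁ = 0.0910 s.
At crossover x/V₁ = x/V₂ + tᵢ ⇒ x = tᵢ/(1/V₁ − 1/V₂) = 0.09097/(1.0417e-03 − 5.4113e-04) = 181.74 m.

181.74 m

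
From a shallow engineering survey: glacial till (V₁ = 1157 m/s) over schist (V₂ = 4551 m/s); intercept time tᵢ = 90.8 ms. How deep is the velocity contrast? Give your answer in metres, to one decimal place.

54.3 m

h = tᵢ·V₁·V₂ / (2·√(V₂²−V₁²)).
√(V₂²−V₁²) = √(4551² − 1157²) = 4401.5 m/s.
h = 0.0908 s × 1157 × 4551 / (2 × 4401.5) = 54.31 m.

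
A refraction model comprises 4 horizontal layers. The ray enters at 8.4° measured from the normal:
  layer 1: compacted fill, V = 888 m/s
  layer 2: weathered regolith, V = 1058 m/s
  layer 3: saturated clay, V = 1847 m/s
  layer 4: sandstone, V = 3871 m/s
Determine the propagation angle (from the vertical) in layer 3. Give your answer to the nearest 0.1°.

17.7°

Snell's law across each interface conserves sin θ / V, so sin θ_3 = V_3·sin θ₁/V₁.
sin θ_3 = 1847 × sin 8.4° / 888 = 0.3038.
θ_3 = 17.69° from the vertical.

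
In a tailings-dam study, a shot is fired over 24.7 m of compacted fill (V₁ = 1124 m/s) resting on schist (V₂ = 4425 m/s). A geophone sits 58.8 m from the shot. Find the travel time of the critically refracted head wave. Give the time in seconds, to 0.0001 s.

0.0558 s

θ_c = arcsin(V₁/V₂) = arcsin(1124/4425) = 14.72°, cos θ_c = 0.9672.
Intercept time tᵢ = 2h cos θ_c / V₁ = 2·24.7·0.9672/1124 = 0.04251 s.
t = x/V₂ + tᵢ = 58.8/4425 + 0.04251 = 0.05580 s.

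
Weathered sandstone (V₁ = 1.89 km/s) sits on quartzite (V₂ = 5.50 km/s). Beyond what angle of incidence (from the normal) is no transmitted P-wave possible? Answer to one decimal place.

At critical incidence the refracted ray runs along the interface (θ₂ = 90°), so sin θ_c = V₁/V₂.
θ_c = arcsin(1.89/5.50) = arcsin 0.3436 = 20.10°.

20.1°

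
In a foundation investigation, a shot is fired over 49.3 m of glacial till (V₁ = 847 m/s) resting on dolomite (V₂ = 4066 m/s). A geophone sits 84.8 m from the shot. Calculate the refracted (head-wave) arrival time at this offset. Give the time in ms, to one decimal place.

t = x/V₂ + 2h·√(V₂²−V₁²)/(V₁V₂).
√(V₂²−V₁²) = √(4066²−847²) = 3976.8 m/s; delay term = 2·49.3·3976.8/(847·4066) = 0.11386 s.
t = 84.8/4066 + 0.11386 = 0.13471 s.

134.7 ms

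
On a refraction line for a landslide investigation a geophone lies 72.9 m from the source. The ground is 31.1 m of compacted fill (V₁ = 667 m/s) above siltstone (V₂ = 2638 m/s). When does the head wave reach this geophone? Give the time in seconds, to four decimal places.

0.1179 s

t = x/V₂ + 2h·√(V₂²−V₁²)/(V₁V₂).
√(V₂²−V₁²) = √(2638²−667²) = 2552.3 m/s; delay term = 2·31.1·2552.3/(667·2638) = 0.09022 s.
t = 72.9/2638 + 0.09022 = 0.11786 s.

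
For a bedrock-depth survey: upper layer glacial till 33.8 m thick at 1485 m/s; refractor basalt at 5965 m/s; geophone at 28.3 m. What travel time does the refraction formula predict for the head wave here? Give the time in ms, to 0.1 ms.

t = x/V₂ + 2h·√(V₂²−V₁²)/(V₁V₂).
√(V₂²−V₁²) = √(5965²−1485²) = 5777.2 m/s; delay term = 2·33.8·5777.2/(1485·5965) = 0.04409 s.
t = 28.3/5965 + 0.04409 = 0.04883 s.

48.8 ms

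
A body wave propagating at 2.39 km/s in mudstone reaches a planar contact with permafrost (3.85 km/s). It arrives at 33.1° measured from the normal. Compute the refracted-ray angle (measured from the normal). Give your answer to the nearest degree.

62°

sin θ₁/V₁ = sin θ₂/V₂ ⇒ sin θ₂ = 3.85·sin 33.1°/2.39 = 3.85·0.5461/2.39 = 0.8797.
θ₂ = arcsin 0.8797 = 61.61° from the normal.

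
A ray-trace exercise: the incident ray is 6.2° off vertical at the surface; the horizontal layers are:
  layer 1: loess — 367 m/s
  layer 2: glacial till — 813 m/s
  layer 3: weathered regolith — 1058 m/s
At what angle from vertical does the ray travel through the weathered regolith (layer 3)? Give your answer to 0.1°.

18.1°

Snell's law across each interface conserves sin θ / V, so sin θ_3 = V_3·sin θ₁/V₁.
sin θ_3 = 1058 × sin 6.2° / 367 = 0.3113.
θ_3 = 18.14° from the vertical.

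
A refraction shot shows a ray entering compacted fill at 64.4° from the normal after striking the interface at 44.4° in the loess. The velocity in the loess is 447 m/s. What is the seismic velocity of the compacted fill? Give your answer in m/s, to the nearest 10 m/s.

580 m/s

sin 44.4° = 0.6997; sin 64.4° = 0.9018.
V₂ = V₁·(sin θ₂/sin θ₁) = 447·(0.9018/0.6997) = 576.16 m/s.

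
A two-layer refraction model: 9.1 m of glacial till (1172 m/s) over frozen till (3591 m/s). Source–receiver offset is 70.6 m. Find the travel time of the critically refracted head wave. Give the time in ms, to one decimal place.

34.3 ms

t = x/V₂ + 2h·√(V₂²−V₁²)/(V₁V₂).
√(V₂²−V₁²) = √(3591²−1172²) = 3394.4 m/s; delay term = 2·9.1·3394.4/(1172·3591) = 0.01468 s.
t = 70.6/3591 + 0.01468 = 0.03434 s.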